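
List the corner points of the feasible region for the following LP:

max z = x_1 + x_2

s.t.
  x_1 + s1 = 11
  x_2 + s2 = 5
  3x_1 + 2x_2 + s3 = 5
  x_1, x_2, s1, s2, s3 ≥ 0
Each vertex is the intersection of two constraint boundaries that also satisfies all remaining constraints:
  x_1 = 0 and x_2 = 0 → (0, 0)
  3x_1 + 2x_2 = 5 and x_2 = 0 → (1.667, 0)
  3x_1 + 2x_2 = 5 and x_1 = 0 → (0, 2.5)

Vertices: (0, 0), (1.667, 0), (0, 2.5)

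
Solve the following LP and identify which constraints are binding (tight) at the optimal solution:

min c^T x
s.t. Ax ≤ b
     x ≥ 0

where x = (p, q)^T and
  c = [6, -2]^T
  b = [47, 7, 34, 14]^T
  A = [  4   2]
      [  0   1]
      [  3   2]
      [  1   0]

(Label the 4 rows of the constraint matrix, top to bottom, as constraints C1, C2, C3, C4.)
Optimal: p = 0, q = 7
Slack at optimum:
  C1: slack = 33
  C2: slack = 0 (binding)
  C3: slack = 20
  C4: slack = 14
  p ≥ 0: p = 0 (binding)
  q ≥ 0: q = 7
Binding constraints: C2, p ≥ 0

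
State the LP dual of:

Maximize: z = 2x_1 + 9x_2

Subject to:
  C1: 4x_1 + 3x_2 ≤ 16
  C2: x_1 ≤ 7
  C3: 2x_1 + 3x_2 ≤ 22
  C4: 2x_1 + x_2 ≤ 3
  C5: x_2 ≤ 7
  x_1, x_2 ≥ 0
Minimize: z = 16y1 + 7y2 + 22y3 + 3y4 + 7y5

Subject to:
  C1: -4y1 - y2 - 2y3 - 2y4 ≤ -2
  C2: -3y1 - 3y3 - y4 - y5 ≤ -9
  y1, y2, y3, y4, y5 ≥ 0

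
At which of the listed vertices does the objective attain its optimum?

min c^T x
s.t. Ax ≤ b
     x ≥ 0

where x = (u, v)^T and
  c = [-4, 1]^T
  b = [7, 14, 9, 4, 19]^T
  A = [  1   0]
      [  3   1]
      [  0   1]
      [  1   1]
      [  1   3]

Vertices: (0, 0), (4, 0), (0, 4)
Evaluating z = -4u + v at each vertex:
  (0, 0): z = 0
  (4, 0): z = -16
  (0, 4): z = 4

The smallest value is z = -16, attained at (4, 0).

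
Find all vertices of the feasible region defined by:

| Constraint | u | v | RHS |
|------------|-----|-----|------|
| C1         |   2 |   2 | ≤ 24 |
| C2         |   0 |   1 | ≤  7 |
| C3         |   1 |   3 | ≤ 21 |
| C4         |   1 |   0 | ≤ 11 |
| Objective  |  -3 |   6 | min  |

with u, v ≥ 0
Each vertex is the intersection of two constraint boundaries that also satisfies all remaining constraints:
  u = 0 and v = 0 → (0, 0)
  u = 11 and v = 0 → (11, 0)
  2u + 2v = 24 and u = 11 → (11, 1)
  2u + 2v = 24 and u + 3v = 21 → (7.5, 4.5)
  v = 7 and u + 3v = 21 → (0, 7)

Vertices: (0, 0), (11, 0), (11, 1), (7.5, 4.5), (0, 7)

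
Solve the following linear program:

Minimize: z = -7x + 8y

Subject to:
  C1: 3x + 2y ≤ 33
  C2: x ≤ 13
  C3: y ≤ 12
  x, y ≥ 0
x = 11, y = 0, z = -77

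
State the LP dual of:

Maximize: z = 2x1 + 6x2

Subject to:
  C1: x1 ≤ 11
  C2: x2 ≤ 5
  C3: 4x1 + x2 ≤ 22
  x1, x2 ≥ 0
Minimize: z = 11y1 + 5y2 + 22y3

Subject to:
  C1: -y1 - 4y3 ≤ -2
  C2: -y2 - y3 ≤ -6
  y1, y2, y3 ≥ 0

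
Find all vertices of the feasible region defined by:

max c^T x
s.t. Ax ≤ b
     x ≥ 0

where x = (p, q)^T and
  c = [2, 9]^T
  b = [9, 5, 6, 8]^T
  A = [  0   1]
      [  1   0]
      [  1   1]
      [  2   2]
Each vertex is the intersection of two constraint boundaries that also satisfies all remaining constraints:
  p = 0 and q = 0 → (0, 0)
  2p + 2q = 8 and q = 0 → (4, 0)
  2p + 2q = 8 and p = 0 → (0, 4)

Vertices: (0, 0), (4, 0), (0, 4)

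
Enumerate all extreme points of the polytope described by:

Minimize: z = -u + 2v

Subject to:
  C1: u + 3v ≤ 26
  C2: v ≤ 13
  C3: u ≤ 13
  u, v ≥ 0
Each vertex is the intersection of two constraint boundaries that also satisfies all remaining constraints:
  u = 0 and v = 0 → (0, 0)
  u = 13 and v = 0 → (13, 0)
  u + 3v = 26 and u = 13 → (13, 4.333)
  u + 3v = 26 and u = 0 → (0, 8.667)

Vertices: (0, 0), (13, 0), (13, 4.333), (0, 8.667)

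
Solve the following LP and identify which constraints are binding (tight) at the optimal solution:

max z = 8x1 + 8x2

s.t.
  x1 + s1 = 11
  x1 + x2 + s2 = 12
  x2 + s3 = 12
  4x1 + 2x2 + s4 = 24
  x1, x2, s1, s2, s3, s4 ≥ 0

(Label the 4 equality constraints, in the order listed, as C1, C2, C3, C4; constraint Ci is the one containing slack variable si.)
Optimal: x1 = 0, x2 = 12
Binding: C2, C3, C4, x1 ≥ 0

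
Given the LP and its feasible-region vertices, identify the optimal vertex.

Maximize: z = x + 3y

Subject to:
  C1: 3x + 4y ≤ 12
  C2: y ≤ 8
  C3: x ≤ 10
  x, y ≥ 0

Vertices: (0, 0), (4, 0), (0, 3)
Evaluating z = x + 3y at each vertex:
  (0, 0): z = 0
  (4, 0): z = 4
  (0, 3): z = 9

The largest value is z = 9, attained at (0, 3).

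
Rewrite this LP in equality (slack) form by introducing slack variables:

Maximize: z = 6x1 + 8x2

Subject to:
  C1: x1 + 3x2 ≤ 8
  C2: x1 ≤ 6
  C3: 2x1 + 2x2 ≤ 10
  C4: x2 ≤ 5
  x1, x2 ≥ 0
max z = 6x1 + 8x2

s.t.
  x1 + 3x2 + s1 = 8
  x1 + s2 = 6
  2x1 + 2x2 + s3 = 10
  x2 + s4 = 5
  x1, x2, s1, s2, s3, s4 ≥ 0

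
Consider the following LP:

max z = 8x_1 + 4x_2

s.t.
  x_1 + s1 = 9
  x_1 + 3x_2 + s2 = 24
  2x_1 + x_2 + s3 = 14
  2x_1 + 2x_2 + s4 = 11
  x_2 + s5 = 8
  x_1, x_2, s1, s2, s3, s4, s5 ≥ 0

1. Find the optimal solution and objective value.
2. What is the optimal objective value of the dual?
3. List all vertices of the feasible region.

1. x_1 = 5.5, x_2 = 0, z = 44
2. 44 (by strong duality, equal to the primal optimum)
3. (0, 0), (5.5, 0), (0, 5.5)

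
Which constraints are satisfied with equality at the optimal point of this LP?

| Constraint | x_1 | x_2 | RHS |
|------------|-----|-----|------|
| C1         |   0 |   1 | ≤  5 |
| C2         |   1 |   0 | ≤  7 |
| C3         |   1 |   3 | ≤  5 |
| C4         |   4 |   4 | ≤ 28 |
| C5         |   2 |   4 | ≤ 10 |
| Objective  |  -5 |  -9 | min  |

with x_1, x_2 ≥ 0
Optimal: x_1 = 5, x_2 = 0
Slack at optimum:
  C1: slack = 5
  C2: slack = 2
  C3: slack = 0 (binding)
  C4: slack = 8
  C5: slack = 0 (binding)
  x_1 ≥ 0: x_1 = 5
  x_2 ≥ 0: x_2 = 0 (binding)
Binding constraints: C3, C5, x_2 ≥ 0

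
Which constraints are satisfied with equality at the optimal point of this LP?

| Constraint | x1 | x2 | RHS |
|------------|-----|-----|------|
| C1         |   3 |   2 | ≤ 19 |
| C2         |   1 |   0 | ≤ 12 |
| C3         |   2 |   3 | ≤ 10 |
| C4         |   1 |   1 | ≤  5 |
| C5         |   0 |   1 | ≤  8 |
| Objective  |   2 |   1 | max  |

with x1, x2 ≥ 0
Optimal: x1 = 5, x2 = 0
Slack at optimum:
  C1: slack = 4
  C2: slack = 7
  C3: slack = 0 (binding)
  C4: slack = 0 (binding)
  C5: slack = 8
  x1 ≥ 0: x1 = 5
  x2 ≥ 0: x2 = 0 (binding)
Binding constraints: C3, C4, x2 ≥ 0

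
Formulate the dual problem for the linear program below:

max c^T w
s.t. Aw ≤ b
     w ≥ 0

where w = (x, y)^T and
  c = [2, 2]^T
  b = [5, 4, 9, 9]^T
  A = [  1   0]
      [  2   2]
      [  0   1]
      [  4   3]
Minimize: z = 5y1 + 4y2 + 9y3 + 9y4

Subject to:
  C1: -y1 - 2y2 - 4y4 ≤ -2
  C2: -2y2 - y3 - 3y4 ≤ -2
  y1, y2, y3, y4 ≥ 0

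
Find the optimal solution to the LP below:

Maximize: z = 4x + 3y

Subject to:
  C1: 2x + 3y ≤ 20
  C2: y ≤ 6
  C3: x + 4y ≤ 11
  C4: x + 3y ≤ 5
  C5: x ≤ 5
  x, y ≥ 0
Each vertex is the intersection of two constraint boundaries that also satisfies all remaining constraints:
  x = 0 and y = 0 → (0, 0)
  x + 3y = 5 and x = 5 → (5, 0)
  x + 3y = 5 and x = 0 → (0, 1.667)

Evaluating z = 4x + 3y at each vertex:
  (0, 0): z = 0
  (5, 0): z = 20
  (0, 1.667): z = 5

The maximum is at (5, 0) with z = 20.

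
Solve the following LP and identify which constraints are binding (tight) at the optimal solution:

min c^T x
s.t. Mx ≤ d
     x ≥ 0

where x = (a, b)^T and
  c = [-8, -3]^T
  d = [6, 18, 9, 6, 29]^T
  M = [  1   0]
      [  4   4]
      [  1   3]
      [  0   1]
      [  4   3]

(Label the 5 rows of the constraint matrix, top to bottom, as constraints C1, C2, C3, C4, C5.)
Optimal: a = 4.5, b = 0
Binding: C2, b ≥ 0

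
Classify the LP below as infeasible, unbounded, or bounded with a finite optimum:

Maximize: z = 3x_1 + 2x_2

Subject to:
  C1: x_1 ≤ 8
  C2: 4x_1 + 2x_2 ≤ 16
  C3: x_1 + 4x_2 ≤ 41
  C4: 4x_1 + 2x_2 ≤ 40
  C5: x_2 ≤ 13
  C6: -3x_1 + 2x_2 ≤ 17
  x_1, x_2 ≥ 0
The point (0, 8) satisfies every constraint, so the LP is feasible; the constraints give x_1 ≤ 8 and x_2 ≤ 13, which with x_1, x_2 ≥ 0 keep the feasible region inside a bounded box. A feasible, bounded LP attains a finite optimum at a vertex.

Bounded optimum: z* = 16 at (0, 8).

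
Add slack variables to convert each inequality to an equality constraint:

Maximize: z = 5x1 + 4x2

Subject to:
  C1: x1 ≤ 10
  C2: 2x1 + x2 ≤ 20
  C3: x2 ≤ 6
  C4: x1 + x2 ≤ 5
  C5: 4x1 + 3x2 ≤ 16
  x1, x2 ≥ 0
max z = 5x1 + 4x2

s.t.
  x1 + s1 = 10
  2x1 + x2 + s2 = 20
  x2 + s3 = 6
  x1 + x2 + s4 = 5
  4x1 + 3x2 + s5 = 16
  x1, x2, s1, s2, s3, s4, s5 ≥ 0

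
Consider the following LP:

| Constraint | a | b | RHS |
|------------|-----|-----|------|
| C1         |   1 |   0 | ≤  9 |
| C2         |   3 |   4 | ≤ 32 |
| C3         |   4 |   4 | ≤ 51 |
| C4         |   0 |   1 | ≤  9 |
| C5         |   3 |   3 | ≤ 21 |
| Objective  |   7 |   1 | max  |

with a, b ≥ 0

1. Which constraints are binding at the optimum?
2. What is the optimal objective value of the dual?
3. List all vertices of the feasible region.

1. C5, b ≥ 0
2. 49 (by strong duality, equal to the primal optimum)
3. (0, 0), (7, 0), (0, 7)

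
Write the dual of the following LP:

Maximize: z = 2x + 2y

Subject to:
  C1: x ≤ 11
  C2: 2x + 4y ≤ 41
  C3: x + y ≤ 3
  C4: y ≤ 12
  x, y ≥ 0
Minimize: z = 11y1 + 41y2 + 3y3 + 12y4

Subject to:
  C1: -y1 - 2y2 - y3 ≤ -2
  C2: -4y2 - y3 - y4 ≤ -2
  y1, y2, y3, y4 ≥ 0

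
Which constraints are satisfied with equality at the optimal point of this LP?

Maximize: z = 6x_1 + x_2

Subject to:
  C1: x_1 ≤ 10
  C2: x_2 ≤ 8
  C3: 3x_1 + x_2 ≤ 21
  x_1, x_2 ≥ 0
Optimal: x_1 = 7, x_2 = 0
Binding: C3, x_2 ≥ 0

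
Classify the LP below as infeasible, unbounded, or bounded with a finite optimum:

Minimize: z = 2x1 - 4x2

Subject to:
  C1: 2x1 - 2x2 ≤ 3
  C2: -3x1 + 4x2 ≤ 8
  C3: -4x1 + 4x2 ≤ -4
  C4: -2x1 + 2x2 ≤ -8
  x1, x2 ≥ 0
C1 requires 2x1 - 2x2 ≤ 3, while C4 (-2x1 + 2x2 ≤ -8) is equivalent to 2x1 - 2x2 ≥ 8. Together they would need 8 ≤ 2x1 - 2x2 ≤ 3, which is impossible since 8 > 3. No point satisfies all constraints.

Infeasible — the constraint set is empty.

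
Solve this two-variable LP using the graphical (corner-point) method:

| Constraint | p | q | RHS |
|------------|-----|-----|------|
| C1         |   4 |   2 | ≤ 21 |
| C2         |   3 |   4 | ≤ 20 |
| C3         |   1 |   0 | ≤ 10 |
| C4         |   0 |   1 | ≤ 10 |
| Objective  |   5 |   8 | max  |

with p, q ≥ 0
p = 0, q = 5, z = 40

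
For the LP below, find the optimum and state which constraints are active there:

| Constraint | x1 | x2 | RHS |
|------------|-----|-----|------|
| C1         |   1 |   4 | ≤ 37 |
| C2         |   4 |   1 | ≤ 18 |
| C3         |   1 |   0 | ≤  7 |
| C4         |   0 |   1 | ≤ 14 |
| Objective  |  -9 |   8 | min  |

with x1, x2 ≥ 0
Optimal: x1 = 4.5, x2 = 0
Slack at optimum:
  C1: slack = 32.5
  C2: slack = 0 (binding)
  C3: slack = 2.5
  C4: slack = 14
  x1 ≥ 0: x1 = 4.5
  x2 ≥ 0: x2 = 0 (binding)
Binding constraints: C2, x2 ≥ 0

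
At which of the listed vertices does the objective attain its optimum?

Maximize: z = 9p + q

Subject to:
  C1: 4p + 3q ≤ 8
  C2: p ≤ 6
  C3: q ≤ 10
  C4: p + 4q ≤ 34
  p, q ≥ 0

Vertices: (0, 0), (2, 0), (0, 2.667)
Evaluating z = 9p + q at each vertex:
  (0, 0): z = 0
  (2, 0): z = 18
  (0, 2.667): z = 2.667

The largest value is z = 18, attained at (2, 0).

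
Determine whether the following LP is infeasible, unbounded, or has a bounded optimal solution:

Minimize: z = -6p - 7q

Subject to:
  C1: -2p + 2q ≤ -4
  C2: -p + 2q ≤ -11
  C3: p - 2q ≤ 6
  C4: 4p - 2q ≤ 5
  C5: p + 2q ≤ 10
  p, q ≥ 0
C3 requires p - 2q ≤ 6, while C2 (-p + 2q ≤ -11) is equivalent to p - 2q ≥ 11. Together they would need 11 ≤ p - 2q ≤ 6, which is impossible since 11 > 6. No point satisfies all constraints.

Infeasible: no point satisfies all constraints simultaneously.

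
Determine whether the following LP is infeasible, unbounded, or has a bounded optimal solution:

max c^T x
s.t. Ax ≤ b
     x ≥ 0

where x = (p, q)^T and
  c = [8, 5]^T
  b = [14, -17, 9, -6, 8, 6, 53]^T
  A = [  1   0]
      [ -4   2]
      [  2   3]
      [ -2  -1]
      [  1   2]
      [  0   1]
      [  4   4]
The point (4.5, 0) satisfies every constraint, so the LP is feasible; the constraints give p ≤ 14 and q ≤ 6, which with p, q ≥ 0 keep the feasible region inside a bounded box. A feasible, bounded LP attains a finite optimum at a vertex.

Evaluating z = 8p + 5q at each vertex:
  (4.25, 0): z = 34
  (4.5, 0): z = 36
  (4.312, 0.125): z = 35.12

Feasible with finite optimum z* = 36 at (4.5, 0).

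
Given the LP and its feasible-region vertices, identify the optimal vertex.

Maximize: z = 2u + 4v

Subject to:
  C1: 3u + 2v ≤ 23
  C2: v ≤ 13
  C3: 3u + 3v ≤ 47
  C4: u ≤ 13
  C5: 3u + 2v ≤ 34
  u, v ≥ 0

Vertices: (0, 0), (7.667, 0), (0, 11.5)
Evaluating z = 2u + 4v at each vertex:
  (0, 0): z = 0
  (7.667, 0): z = 15.33
  (0, 11.5): z = 46

The largest value is z = 46, attained at (0, 11.5).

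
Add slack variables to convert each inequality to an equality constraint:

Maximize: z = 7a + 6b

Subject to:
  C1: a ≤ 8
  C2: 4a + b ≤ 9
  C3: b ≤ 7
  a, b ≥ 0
max z = 7a + 6b

s.t.
  a + s1 = 8
  4a + b + s2 = 9
  b + s3 = 7
  a, b, s1, s2, s3 ≥ 0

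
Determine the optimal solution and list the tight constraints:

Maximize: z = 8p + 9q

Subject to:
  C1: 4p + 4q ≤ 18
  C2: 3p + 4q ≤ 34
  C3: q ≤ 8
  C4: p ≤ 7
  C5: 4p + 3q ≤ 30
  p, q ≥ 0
Optimal: p = 0, q = 4.5
Slack at optimum:
  C1: slack = 0 (binding)
  C2: slack = 16
  C3: slack = 3.5
  C4: slack = 7
  C5: slack = 16.5
  p ≥ 0: p = 0 (binding)
  q ≥ 0: q = 4.5
Binding constraints: C1, p ≥ 0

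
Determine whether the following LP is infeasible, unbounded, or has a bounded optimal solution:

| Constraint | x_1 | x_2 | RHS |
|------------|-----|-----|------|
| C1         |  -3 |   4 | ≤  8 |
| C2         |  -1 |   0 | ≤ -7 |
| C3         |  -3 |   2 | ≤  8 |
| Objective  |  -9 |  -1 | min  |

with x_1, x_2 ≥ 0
Feasible point: (7, 0) satisfies every constraint, so the LP is feasible.
Direction d = (1, 0): for each constraint row a, a·d ≤ 0 —
  (-3)(1) + (4)(0) = -3 ≤ 0
  (-1)(1) + (0)(0) = -1 ≤ 0
  (-3)(1) + (2)(0) = -3 ≤ 0
and d ≥ 0, so (7, 0) + t·d stays feasible for every t ≥ 0. Along this ray z = -9x_1 - x_2 changes by -9 per unit t, so z → −∞.

Unbounded: there is a feasible ray along which z → −∞.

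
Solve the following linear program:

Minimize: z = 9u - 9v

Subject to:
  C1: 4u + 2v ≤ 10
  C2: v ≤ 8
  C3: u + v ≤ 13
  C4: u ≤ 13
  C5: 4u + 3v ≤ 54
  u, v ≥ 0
u = 0, v = 5, z = -45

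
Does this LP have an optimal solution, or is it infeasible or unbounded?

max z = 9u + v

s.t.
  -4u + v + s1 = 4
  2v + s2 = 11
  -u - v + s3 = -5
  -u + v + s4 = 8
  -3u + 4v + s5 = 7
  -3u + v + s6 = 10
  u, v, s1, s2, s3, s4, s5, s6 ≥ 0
Feasible point: (2, 3) satisfies every constraint, so the LP is feasible.
Direction d = (1, 0): for each constraint row a, a·d ≤ 0 —
  (-4)(1) + (1)(0) = -4 ≤ 0
  (0)(1) + (2)(0) = 0 ≤ 0
  (-1)(1) + (-1)(0) = -1 ≤ 0
  (-1)(1) + (1)(0) = -1 ≤ 0
  (-3)(1) + (4)(0) = -3 ≤ 0
  (-3)(1) + (1)(0) = -3 ≤ 0
and d ≥ 0, so (2, 3) + t·d stays feasible for every t ≥ 0. Along this ray z = 9u + v changes by 9 per unit t, so z → +∞.

Unbounded: there is a feasible ray along which z → +∞.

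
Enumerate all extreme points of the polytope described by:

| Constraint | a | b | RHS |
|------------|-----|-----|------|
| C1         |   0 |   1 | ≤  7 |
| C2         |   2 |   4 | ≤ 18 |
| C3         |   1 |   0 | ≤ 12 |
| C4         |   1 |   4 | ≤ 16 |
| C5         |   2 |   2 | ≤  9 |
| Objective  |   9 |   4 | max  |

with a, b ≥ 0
Each vertex is the intersection of two constraint boundaries that also satisfies all remaining constraints:
  a = 0 and b = 0 → (0, 0)
  2a + 2b = 9 and b = 0 → (4.5, 0)
  a + 4b = 16 and 2a + 2b = 9 → (0.6667, 3.833)
  a + 4b = 16 and a = 0 → (0, 4)

Vertices: (0, 0), (4.5, 0), (0.6667, 3.833), (0, 4)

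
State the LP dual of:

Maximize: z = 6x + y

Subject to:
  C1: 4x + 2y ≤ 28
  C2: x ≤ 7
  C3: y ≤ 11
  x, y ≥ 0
Minimize: z = 28y1 + 7y2 + 11y3

Subject to:
  C1: -4y1 - y2 ≤ -6
  C2: -2y1 - y3 ≤ -1
  y1, y2, y3 ≥ 0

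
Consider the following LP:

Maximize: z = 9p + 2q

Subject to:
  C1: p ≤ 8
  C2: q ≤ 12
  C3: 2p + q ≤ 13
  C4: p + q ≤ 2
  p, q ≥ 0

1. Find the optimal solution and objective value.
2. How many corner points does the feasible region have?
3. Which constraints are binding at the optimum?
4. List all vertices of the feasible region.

1. p = 2, q = 0, z = 18
2. 3
3. C4, q ≥ 0
4. (0, 0), (2, 0), (0, 2)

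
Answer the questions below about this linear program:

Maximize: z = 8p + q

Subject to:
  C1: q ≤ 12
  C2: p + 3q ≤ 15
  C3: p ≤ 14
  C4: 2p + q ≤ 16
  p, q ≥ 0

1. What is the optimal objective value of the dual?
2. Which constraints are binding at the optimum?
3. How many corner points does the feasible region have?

1. 64 (by strong duality, equal to the primal optimum)
2. C4, q ≥ 0
3. 4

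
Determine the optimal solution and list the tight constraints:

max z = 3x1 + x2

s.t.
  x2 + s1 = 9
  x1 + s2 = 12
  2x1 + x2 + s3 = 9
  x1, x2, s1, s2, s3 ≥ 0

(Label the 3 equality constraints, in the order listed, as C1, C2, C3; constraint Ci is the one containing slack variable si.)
Optimal: x1 = 4.5, x2 = 0
Slack at optimum:
  C1: slack = 9
  C2: slack = 7.5
  C3: slack = 0 (binding)
  x1 ≥ 0: x1 = 4.5
  x2 ≥ 0: x2 = 0 (binding)
Binding constraints: C3, x2 ≥ 0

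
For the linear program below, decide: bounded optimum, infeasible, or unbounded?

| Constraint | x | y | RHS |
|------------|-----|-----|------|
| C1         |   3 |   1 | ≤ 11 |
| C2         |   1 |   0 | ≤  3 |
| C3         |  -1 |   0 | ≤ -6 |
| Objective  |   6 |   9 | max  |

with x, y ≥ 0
C2 requires x ≤ 3, while C3 (-x ≤ -6) is equivalent to x ≥ 6. Together they would need 6 ≤ x ≤ 3, which is impossible since 6 > 3. No point satisfies all constraints.

Infeasible — the constraint set is empty.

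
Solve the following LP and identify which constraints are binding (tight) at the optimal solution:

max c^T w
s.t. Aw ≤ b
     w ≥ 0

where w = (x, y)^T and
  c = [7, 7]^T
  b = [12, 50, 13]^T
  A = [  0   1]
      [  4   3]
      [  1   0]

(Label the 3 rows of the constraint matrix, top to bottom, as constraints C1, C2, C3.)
Optimal: x = 3.5, y = 12
Slack at optimum:
  C1: slack = 0 (binding)
  C2: slack = 0 (binding)
  C3: slack = 9.5
  x ≥ 0: x = 3.5
  y ≥ 0: y = 12
Binding constraints: C1, C2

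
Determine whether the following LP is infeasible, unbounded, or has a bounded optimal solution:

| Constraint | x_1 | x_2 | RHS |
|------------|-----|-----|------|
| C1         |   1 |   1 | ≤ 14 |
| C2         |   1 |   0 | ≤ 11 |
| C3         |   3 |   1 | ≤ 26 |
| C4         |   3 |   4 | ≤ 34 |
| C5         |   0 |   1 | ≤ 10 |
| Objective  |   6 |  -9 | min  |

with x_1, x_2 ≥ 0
The point (0, 8.5) satisfies every constraint, so the LP is feasible; the constraints give x_1 ≤ 11 and x_2 ≤ 10, which with x_1, x_2 ≥ 0 keep the feasible region inside a bounded box. A feasible, bounded LP attains a finite optimum at a vertex.

Evaluating z = 6x_1 - 9x_2 at each vertex:
  (0, 0): z = 0
  (8.667, 0): z = 52
  (7.778, 2.667): z = 22.67
  (0, 8.5): z = -76.5

Feasible with finite optimum z* = -76.5 at (0, 8.5).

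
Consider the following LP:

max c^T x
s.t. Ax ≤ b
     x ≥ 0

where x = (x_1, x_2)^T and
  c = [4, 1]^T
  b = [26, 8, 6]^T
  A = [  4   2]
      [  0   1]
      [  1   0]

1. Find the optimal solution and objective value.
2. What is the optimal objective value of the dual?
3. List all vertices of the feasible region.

1. x_1 = 6, x_2 = 1, z = 25
2. 25 (by strong duality, equal to the primal optimum)
3. (0, 0), (6, 0), (6, 1), (2.5, 8), (0, 8)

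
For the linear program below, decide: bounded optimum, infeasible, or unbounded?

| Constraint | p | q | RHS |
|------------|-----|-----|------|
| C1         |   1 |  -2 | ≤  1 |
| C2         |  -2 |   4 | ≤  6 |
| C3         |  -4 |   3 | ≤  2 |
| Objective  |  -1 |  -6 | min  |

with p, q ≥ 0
Feasible point: (0, 0) satisfies every constraint, so the LP is feasible.
Direction d = (2, 1): for each constraint row a, a·d ≤ 0 —
  (1)(2) + (-2)(1) = 0 ≤ 0
  (-2)(2) + (4)(1) = 0 ≤ 0
  (-4)(2) + (3)(1) = -5 ≤ 0
and d ≥ 0, so (0, 0) + t·d stays feasible for every t ≥ 0. Along this ray z = -p - 6q changes by -8 per unit t, so z → −∞.

The LP is unbounded; z can be made arbitrarily small.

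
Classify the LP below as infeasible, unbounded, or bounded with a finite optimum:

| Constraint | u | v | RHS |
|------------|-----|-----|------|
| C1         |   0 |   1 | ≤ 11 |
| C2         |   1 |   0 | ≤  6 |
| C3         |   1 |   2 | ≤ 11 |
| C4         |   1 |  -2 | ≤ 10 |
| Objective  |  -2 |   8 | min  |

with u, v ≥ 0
The point (6, 0) satisfies every constraint, so the LP is feasible; the constraints give u ≤ 6 and v ≤ 11, which with u, v ≥ 0 keep the feasible region inside a bounded box. A feasible, bounded LP attains a finite optimum at a vertex.

Evaluating z = -2u + 8v at each vertex:
  (0, 0): z = 0
  (6, 0): z = -12
  (6, 2.5): z = 8
  (0, 5.5): z = 44

Bounded optimum: z* = -12 at (6, 0).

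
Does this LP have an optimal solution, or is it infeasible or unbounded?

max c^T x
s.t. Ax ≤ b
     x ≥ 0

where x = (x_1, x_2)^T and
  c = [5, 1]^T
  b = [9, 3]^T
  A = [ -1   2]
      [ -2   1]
Feasible point: (0, 0) satisfies every constraint, so the LP is feasible.
Direction d = (1, 0): for each constraint row a, a·d ≤ 0 —
  (-1)(1) + (2)(0) = -1 ≤ 0
  (-2)(1) + (1)(0) = -2 ≤ 0
and d ≥ 0, so (0, 0) + t·d stays feasible for every t ≥ 0. Along this ray z = 5x_1 + x_2 changes by 5 per unit t, so z → +∞.

Unbounded: there is a feasible ray along which z → +∞.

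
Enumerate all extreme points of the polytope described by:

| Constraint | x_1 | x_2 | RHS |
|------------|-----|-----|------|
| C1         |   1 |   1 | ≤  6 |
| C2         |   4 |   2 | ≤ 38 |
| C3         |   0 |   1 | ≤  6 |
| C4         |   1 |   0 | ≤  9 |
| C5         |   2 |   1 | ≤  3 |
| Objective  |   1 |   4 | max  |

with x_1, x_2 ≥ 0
Each vertex is the intersection of two constraint boundaries that also satisfies all remaining constraints:
  x_1 = 0 and x_2 = 0 → (0, 0)
  2x_1 + x_2 = 3 and x_2 = 0 → (1.5, 0)
  2x_1 + x_2 = 3 and x_1 = 0 → (0, 3)

Vertices: (0, 0), (1.5, 0), (0, 3)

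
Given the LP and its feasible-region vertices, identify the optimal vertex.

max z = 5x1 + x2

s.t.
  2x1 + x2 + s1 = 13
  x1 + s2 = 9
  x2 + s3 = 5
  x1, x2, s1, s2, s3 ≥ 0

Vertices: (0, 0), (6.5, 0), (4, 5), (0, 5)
Evaluating z = 5x1 + x2 at each vertex:
  (0, 0): z = 0
  (6.5, 0): z = 32.5
  (4, 5): z = 25
  (0, 5): z = 5

The largest value is z = 32.5, attained at (6.5, 0).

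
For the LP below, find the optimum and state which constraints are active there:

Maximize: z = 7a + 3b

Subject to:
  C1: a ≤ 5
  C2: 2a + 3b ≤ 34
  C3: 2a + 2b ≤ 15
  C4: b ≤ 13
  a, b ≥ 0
Optimal: a = 5, b = 2.5
Slack at optimum:
  C1: slack = 0 (binding)
  C2: slack = 16.5
  C3: slack = 0 (binding)
  C4: slack = 10.5
  a ≥ 0: a = 5
  b ≥ 0: b = 2.5
Binding constraints: C1, C3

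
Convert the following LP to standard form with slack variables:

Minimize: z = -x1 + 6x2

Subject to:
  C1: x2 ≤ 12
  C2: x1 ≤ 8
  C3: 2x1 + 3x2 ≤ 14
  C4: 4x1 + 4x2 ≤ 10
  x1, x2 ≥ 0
min z = -x1 + 6x2

s.t.
  x2 + s1 = 12
  x1 + s2 = 8
  2x1 + 3x2 + s3 = 14
  4x1 + 4x2 + s4 = 10
  x1, x2, s1, s2, s3, s4 ≥ 0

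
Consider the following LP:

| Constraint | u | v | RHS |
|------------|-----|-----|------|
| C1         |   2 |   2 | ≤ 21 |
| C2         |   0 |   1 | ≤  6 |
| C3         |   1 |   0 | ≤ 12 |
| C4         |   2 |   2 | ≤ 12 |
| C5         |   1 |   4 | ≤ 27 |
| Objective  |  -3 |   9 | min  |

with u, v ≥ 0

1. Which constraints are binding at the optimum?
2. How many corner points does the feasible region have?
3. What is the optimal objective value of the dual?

1. C4, v ≥ 0
2. 3
3. -18 (by strong duality, equal to the primal optimum)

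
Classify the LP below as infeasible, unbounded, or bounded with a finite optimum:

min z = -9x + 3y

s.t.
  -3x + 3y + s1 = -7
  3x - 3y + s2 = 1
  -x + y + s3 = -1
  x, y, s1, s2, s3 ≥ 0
The row 3x - 3y + s2 = 1 with s2 ≥ 0 requires 3x - 3y ≤ 1, while the row -3x + 3y + s1 = -7 with s1 ≥ 0 is equivalent to 3x - 3y ≥ 7. Together they would need 7 ≤ 3x - 3y ≤ 1, which is impossible since 7 > 1. No point satisfies all constraints.

Infeasible: no point satisfies all constraints simultaneously.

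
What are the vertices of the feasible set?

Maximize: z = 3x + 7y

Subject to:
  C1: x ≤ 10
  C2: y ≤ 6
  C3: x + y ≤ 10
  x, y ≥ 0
Each vertex is the intersection of two constraint boundaries that also satisfies all remaining constraints:
  x = 0 and y = 0 → (0, 0)
  x = 10 and x + y = 10 → (10, 0)
  y = 6 and x + y = 10 → (4, 6)
  y = 6 and x = 0 → (0, 6)

Vertices: (0, 0), (10, 0), (4, 6), (0, 6)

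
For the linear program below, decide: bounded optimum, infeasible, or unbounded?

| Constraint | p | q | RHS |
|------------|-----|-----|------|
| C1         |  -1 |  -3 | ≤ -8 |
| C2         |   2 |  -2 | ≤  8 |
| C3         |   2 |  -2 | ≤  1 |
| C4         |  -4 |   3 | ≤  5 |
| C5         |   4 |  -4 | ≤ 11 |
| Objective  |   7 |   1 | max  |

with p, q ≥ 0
Feasible point: (1, 3) satisfies every constraint, so the LP is feasible.
Direction d = (1, 1): for each constraint row a, a·d ≤ 0 —
  (-1)(1) + (-3)(1) = -4 ≤ 0
  (2)(1) + (-2)(1) = 0 ≤ 0
  (2)(1) + (-2)(1) = 0 ≤ 0
  (-4)(1) + (3)(1) = -1 ≤ 0
  (4)(1) + (-4)(1) = 0 ≤ 0
and d ≥ 0, so (1, 3) + t·d stays feasible for every t ≥ 0. Along this ray z = 7p + q changes by 8 per unit t, so z → +∞.

Unbounded — the objective can increase without bound over the feasible region.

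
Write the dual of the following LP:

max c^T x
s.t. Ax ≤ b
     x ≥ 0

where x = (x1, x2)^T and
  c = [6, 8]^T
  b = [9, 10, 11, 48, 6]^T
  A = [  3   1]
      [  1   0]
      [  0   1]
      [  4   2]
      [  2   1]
Minimize: z = 9y1 + 10y2 + 11y3 + 48y4 + 6y5

Subject to:
  C1: -3y1 - y2 - 4y4 - 2y5 ≤ -6
  C2: -y1 - y3 - 2y4 - y5 ≤ -8
  y1, y2, y3, y4, y5 ≥ 0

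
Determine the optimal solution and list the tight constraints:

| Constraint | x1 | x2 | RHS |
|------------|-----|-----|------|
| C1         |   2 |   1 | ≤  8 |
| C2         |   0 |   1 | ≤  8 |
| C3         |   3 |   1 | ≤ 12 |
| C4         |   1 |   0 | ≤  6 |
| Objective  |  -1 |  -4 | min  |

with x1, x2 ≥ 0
Optimal: x1 = 0, x2 = 8
Binding: C1, C2, x1 ≥ 0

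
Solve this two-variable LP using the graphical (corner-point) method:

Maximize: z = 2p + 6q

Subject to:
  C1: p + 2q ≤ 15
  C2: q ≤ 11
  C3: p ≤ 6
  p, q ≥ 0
p = 0, q = 7.5, z = 45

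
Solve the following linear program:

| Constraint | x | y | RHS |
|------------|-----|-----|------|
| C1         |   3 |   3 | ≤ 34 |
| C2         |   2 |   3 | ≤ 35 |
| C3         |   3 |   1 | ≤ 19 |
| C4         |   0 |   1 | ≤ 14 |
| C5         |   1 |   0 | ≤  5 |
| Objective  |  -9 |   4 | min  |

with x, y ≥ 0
x = 5, y = 0, z = -45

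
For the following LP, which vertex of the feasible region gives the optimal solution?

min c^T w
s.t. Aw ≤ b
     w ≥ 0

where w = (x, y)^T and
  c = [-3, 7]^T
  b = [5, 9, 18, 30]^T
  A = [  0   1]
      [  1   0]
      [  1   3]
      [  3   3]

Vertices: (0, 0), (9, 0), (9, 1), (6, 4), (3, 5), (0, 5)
Evaluating z = -3x + 7y at each vertex:
  (0, 0): z = 0
  (9, 0): z = -27
  (9, 1): z = -20
  (6, 4): z = 10
  (3, 5): z = 26
  (0, 5): z = 35

The smallest value is z = -27, attained at (9, 0).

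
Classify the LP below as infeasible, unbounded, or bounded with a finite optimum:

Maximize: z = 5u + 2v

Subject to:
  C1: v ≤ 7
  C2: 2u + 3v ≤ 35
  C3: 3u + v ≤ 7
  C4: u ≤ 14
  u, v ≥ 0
The point (0, 7) satisfies every constraint, so the LP is feasible; the constraints give u ≤ 14 and v ≤ 7, which with u, v ≥ 0 keep the feasible region inside a bounded box. A feasible, bounded LP attains a finite optimum at a vertex.

Evaluating z = 5u + 2v at each vertex:
  (0, 0): z = 0
  (2.333, 0): z = 11.67
  (0, 7): z = 14

The LP has an optimal solution: (0, 7) with z = 14.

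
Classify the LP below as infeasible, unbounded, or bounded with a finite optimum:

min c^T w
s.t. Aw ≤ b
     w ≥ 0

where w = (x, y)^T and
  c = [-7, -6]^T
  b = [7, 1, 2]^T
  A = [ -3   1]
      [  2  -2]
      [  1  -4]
Feasible point: (0, 0) satisfies every constraint, so the LP is feasible.
Direction d = (1, 1): for each constraint row a, a·d ≤ 0 —
  (-3)(1) + (1)(1) = -2 ≤ 0
  (2)(1) + (-2)(1) = 0 ≤ 0
  (1)(1) + (-4)(1) = -3 ≤ 0
and d ≥ 0, so (0, 0) + t·d stays feasible for every t ≥ 0. Along this ray z = -7x - 6y changes by -13 per unit t, so z → −∞.

Unbounded — the objective can decrease without bound over the feasible region.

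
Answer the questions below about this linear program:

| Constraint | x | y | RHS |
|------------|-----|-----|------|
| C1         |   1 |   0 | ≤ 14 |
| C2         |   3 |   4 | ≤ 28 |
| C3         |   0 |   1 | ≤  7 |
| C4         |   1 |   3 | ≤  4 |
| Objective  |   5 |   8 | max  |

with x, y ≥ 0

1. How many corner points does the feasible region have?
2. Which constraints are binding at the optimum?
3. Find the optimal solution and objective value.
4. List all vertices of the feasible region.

1. 3
2. C4, y ≥ 0
3. x = 4, y = 0, z = 20
4. (0, 0), (4, 0), (0, 1.333)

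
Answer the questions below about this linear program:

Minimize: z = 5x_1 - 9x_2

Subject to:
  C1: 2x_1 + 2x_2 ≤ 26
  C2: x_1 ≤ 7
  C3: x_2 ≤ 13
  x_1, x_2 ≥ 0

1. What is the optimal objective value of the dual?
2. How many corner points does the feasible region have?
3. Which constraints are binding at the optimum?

1. -117 (by strong duality, equal to the primal optimum)
2. 4
3. C1, C3, x_1 ≥ 0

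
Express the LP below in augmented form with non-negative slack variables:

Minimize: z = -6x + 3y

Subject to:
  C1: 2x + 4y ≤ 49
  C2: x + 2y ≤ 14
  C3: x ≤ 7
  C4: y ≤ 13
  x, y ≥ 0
min z = -6x + 3y

s.t.
  2x + 4y + s1 = 49
  x + 2y + s2 = 14
  x + s3 = 7
  y + s4 = 13
  x, y, s1, s2, s3, s4 ≥ 0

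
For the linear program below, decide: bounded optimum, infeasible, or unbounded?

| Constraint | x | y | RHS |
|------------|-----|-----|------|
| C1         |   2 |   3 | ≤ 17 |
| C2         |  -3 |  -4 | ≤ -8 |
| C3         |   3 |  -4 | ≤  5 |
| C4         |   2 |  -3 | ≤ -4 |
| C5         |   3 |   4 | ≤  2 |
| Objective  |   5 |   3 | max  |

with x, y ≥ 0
C5 requires 3x + 4y ≤ 2, while C2 (-3x - 4y ≤ -8) is equivalent to 3x + 4y ≥ 8. Together they would need 8 ≤ 3x + 4y ≤ 2, which is impossible since 8 > 2. No point satisfies all constraints.

The feasible region is empty; the LP is infeasible.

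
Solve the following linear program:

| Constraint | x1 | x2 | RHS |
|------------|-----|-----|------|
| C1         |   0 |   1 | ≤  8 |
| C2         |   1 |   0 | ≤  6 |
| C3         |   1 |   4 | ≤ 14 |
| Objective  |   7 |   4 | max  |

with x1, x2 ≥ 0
x1 = 6, x2 = 2, z = 50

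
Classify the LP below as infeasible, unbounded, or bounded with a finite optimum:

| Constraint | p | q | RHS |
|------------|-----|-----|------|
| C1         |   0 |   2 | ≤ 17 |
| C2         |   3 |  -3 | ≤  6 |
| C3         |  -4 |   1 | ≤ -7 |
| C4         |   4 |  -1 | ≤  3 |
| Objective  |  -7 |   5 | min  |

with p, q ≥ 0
C4 requires 4p - q ≤ 3, while C3 (-4p + q ≤ -7) is equivalent to 4p - q ≥ 7. Together they would need 7 ≤ 4p - q ≤ 3, which is impossible since 7 > 3. No point satisfies all constraints.

Infeasible: no point satisfies all constraints simultaneously.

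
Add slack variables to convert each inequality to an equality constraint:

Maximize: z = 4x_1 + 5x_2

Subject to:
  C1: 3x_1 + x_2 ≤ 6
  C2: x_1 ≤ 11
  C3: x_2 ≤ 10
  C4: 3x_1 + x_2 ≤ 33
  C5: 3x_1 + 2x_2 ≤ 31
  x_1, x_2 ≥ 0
max z = 4x_1 + 5x_2

s.t.
  3x_1 + x_2 + s1 = 6
  x_1 + s2 = 11
  x_2 + s3 = 10
  3x_1 + x_2 + s4 = 33
  3x_1 + 2x_2 + s5 = 31
  x_1, x_2, s1, s2, s3, s4, s5 ≥ 0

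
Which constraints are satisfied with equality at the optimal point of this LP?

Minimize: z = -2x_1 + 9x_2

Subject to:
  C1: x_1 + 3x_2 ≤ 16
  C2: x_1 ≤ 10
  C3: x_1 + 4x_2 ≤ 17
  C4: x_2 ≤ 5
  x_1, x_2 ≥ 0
Optimal: x_1 = 10, x_2 = 0
Slack at optimum:
  C1: slack = 6
  C2: slack = 0 (binding)
  C3: slack = 7
  C4: slack = 5
  x_1 ≥ 0: x_1 = 10
  x_2 ≥ 0: x_2 = 0 (binding)
Binding constraints: C2, x_2 ≥ 0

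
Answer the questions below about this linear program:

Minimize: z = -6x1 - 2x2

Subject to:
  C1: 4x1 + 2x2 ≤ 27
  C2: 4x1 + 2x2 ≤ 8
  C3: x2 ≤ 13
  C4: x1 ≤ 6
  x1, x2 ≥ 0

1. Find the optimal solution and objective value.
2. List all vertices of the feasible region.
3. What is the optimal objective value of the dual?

1. x1 = 2, x2 = 0, z = -12
2. (0, 0), (2, 0), (0, 4)
3. -12 (by strong duality, equal to the primal optimum)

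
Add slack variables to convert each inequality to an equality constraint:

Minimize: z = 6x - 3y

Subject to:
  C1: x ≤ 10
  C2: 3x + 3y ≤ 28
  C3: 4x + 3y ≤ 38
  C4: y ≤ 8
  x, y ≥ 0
min z = 6x - 3y

s.t.
  x + s1 = 10
  3x + 3y + s2 = 28
  4x + 3y + s3 = 38
  y + s4 = 8
  x, y, s1, s2, s3, s4 ≥ 0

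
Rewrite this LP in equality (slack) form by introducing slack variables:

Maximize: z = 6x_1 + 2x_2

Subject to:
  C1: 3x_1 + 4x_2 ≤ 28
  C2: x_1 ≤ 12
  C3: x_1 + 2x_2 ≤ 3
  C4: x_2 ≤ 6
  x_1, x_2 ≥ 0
max z = 6x_1 + 2x_2

s.t.
  3x_1 + 4x_2 + s1 = 28
  x_1 + s2 = 12
  x_1 + 2x_2 + s3 = 3
  x_2 + s4 = 6
  x_1, x_2, s1, s2, s3, s4 ≥ 0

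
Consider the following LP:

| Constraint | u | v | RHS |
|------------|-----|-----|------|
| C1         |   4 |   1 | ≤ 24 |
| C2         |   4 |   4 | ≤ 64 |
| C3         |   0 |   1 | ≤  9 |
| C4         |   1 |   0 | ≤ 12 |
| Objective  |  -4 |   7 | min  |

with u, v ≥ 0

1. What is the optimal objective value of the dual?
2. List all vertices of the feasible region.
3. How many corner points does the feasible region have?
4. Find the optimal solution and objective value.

1. -24 (by strong duality, equal to the primal optimum)
2. (0, 0), (6, 0), (3.75, 9), (0, 9)
3. 4
4. u = 6, v = 0, z = -24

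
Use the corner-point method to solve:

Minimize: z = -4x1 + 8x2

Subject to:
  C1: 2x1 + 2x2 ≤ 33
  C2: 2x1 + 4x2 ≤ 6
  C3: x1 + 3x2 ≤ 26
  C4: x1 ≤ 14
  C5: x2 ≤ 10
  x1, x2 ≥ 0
x1 = 3, x2 = 0, z = -12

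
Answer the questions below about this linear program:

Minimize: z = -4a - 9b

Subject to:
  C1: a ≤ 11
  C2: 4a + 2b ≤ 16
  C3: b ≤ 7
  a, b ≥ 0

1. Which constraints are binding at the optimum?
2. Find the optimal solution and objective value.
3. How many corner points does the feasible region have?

1. C2, C3
2. a = 0.5, b = 7, z = -65
3. 4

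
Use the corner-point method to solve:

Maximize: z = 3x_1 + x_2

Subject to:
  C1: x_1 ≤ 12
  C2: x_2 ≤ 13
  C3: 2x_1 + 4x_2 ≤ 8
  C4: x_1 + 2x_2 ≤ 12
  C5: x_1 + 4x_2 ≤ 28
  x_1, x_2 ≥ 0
x_1 = 4, x_2 = 0, z = 12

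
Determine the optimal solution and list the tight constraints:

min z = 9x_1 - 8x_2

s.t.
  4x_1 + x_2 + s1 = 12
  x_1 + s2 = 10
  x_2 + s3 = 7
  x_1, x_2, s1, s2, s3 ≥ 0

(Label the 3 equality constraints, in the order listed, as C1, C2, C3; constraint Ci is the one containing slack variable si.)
Optimal: x_1 = 0, x_2 = 7
Slack at optimum:
  C1: slack = 5
  C2: slack = 10
  C3: slack = 0 (binding)
  x_1 ≥ 0: x_1 = 0 (binding)
  x_2 ≥ 0: x_2 = 7
Binding constraints: C3, x_1 ≥ 0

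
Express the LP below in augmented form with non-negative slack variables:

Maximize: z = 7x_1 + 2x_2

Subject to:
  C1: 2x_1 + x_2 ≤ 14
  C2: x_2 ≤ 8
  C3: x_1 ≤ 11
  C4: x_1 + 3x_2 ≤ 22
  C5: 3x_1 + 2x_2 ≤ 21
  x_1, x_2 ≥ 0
max z = 7x_1 + 2x_2

s.t.
  2x_1 + x_2 + s1 = 14
  x_2 + s2 = 8
  x_1 + s3 = 11
  x_1 + 3x_2 + s4 = 22
  3x_1 + 2x_2 + s5 = 21
  x_1, x_2, s1, s2, s3, s4, s5 ≥ 0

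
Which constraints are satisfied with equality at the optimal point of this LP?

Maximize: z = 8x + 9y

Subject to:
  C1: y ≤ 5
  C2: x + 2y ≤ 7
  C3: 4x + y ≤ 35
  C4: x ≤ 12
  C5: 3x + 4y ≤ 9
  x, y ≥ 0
Optimal: x = 3, y = 0
Slack at optimum:
  C1: slack = 5
  C2: slack = 4
  C3: slack = 23
  C4: slack = 9
  C5: slack = 0 (binding)
  x ≥ 0: x = 3
  y ≥ 0: y = 0 (binding)
Binding constraints: C5, y ≥ 0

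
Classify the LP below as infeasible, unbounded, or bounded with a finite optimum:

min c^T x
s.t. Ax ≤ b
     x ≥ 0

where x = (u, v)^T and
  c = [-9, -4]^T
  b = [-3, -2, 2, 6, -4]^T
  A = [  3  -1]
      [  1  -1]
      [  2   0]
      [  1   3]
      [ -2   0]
One constraint requires 2u ≤ 2, while the constraint -2u ≤ -4 is equivalent to 2u ≥ 4. Together they would need 4 ≤ 2u ≤ 2, which is impossible since 4 > 2. No point satisfies all constraints.

Infeasible — the constraint set is empty.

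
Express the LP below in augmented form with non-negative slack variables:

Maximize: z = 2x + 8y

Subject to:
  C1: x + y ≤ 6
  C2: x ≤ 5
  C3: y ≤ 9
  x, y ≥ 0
max z = 2x + 8y

s.t.
  x + y + s1 = 6
  x + s2 = 5
  y + s3 = 9
  x, y, s1, s2, s3 ≥ 0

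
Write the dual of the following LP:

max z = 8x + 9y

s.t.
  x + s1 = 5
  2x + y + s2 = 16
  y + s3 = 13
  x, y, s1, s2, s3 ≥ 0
Minimize: z = 5y1 + 16y2 + 13y3

Subject to:
  C1: -y1 - 2y2 ≤ -8
  C2: -y2 - y3 ≤ -9
  y1, y2, y3 ≥ 0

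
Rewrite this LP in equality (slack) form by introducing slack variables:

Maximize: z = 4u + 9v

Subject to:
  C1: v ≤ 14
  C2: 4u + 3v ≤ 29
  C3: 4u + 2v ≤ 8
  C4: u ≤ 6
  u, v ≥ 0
max z = 4u + 9v

s.t.
  v + s1 = 14
  4u + 3v + s2 = 29
  4u + 2v + s3 = 8
  u + s4 = 6
  u, v, s1, s2, s3, s4 ≥ 0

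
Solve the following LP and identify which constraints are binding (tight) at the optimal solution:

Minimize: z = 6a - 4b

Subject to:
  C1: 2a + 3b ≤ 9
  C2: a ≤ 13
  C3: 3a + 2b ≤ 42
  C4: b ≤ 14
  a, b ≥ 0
Optimal: a = 0, b = 3
Binding: C1, a ≥ 0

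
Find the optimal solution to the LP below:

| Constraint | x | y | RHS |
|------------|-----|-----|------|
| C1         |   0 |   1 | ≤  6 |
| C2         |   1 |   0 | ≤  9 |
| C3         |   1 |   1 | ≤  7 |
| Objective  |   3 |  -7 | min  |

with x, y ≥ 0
Each vertex is the intersection of two constraint boundaries that also satisfies all remaining constraints:
  x = 0 and y = 0 → (0, 0)
  x + y = 7 and y = 0 → (7, 0)
  y = 6 and x + y = 7 → (1, 6)
  y = 6 and x = 0 → (0, 6)

Evaluating z = 3x - 7y at each vertex:
  (0, 0): z = 0
  (7, 0): z = 21
  (1, 6): z = -39
  (0, 6): z = -42

The minimum is at (0, 6) with z = -42.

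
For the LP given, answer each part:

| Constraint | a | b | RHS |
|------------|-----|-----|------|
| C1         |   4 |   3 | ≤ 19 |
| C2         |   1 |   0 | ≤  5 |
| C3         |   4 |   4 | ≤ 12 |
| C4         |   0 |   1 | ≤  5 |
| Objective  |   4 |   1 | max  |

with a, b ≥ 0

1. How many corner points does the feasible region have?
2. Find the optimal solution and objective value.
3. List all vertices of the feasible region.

1. 3
2. a = 3, b = 0, z = 12
3. (0, 0), (3, 0), (0, 3)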